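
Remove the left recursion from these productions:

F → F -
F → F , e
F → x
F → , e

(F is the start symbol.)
F is directly left-recursive. The standard transformation for
  A → A α₁ | ... | A α_m | β₁ | ... | β_n
is
  A  → β₁ A' | ... | β_n A'
  A' → α₁ A' | ... | α_m A' | ε

F → x becomes F → x F'
F → , e becomes F → , e F'
F → F - becomes F' → - F'
F → F , e becomes F' → , e F'
Add F' → ε

Resulting grammar:
F → x F'
F → , e F'
F' → - F'
F' → , e F'
F' → ε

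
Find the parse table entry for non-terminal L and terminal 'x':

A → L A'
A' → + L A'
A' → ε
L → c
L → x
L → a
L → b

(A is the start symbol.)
L → x

To find M[L, 'x'], we find productions for L where 'x' is in the predict set (PREDICT(N → α) = (FIRST(α) \ {ε}) ∪ (FOLLOW(N) if α ⇒* ε)).

L → c: PREDICT = { 'c' }
L → x: PREDICT = { 'x' }
  'x' is in predict set, so this production goes in M[L, 'x']
L → a: PREDICT = { 'a' }
L → b: PREDICT = { 'b' }

M[L, 'x'] = L → x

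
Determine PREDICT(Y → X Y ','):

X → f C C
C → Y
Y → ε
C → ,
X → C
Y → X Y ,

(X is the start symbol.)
PREDICT(Y → X Y ',') = (FIRST(RHS) \ {ε}) ∪ (FOLLOW(Y) if ε ∈ FIRST(RHS), i.e. RHS ⇒* ε)
FIRST(X) = { ',', 'f', ε }
FIRST(Y) = { ',', 'f', ε }
FIRST(X Y ',') = { ',', 'f' }
ε ∉ FIRST(X Y ','), so FOLLOW(Y) is not added.
PREDICT(Y → X Y ',') = { ',', 'f' }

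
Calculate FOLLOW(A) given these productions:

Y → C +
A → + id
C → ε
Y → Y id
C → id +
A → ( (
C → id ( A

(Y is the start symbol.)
{ '+' }

To compute FOLLOW(A), find every occurrence of A on a right-hand side N → α A β: add FIRST(β) \ {ε}, and if β is empty or nullable also add FOLLOW(N). Iterate to a fixed point.

In C → id ( A: A is at the end, add FOLLOW(C)

The FOLLOW sets referred to above (computed the same way, to a fixed point):
  FOLLOW(C) = { '+' }

Taking the union: FOLLOW(A) = { '+' }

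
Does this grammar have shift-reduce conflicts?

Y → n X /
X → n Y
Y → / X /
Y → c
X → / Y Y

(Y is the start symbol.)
A shift-reduce conflict occurs when an LR(0) state has both:
  - a complete (reduce) item [A → α .] (dot at the end), and
  - a shift item [B → β . c γ] (dot before a terminal).

Augment with Y' → Y and build the canonical LR(0) collection (I0 = CLOSURE({[Y' → . Y]}), then GOTO on every symbol after a dot until no new states appear). It has 14 states:
  I0: { [Y → . / X /], [Y → . c], [Y → . n X /], [Y' → . Y] }  — shift
  I1: { [X → . / Y Y], [X → . n Y], [Y → / . X /] }  — shift
  I2: { [Y' → Y .] }  — accept
  I3: { [Y → c .] }  — reduce
  I4: { [X → . / Y Y], [X → . n Y], [Y → n . X /] }  — shift
  I5: { [X → / . Y Y], [Y → . / X /], [Y → . c], [Y → . n X /] }  — shift
  I6: { [Y → n X . /] }  — shift
  I7: { [X → n . Y], [Y → . / X /], [Y → . c], [Y → . n X /] }  — shift
  I8: { [X → n Y .] }  — reduce
  I9: { [Y → n X / .] }  — reduce
  I10: { [X → / Y . Y], [Y → . / X /], [Y → . c], [Y → . n X /] }  — shift
  I11: { [X → / Y Y .] }  — reduce
  I12: { [Y → / X . /] }  — shift
  I13: { [Y → / X / .] }  — reduce

No state contains both a complete item and a shift item.

Answer: No shift-reduce conflicts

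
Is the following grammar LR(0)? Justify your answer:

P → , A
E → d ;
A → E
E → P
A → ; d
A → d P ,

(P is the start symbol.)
Yes, the grammar is LR(0)

Augment with P' → P and build the canonical LR(0) collection (I0 = CLOSURE({[P' → . P]}), then GOTO on every symbol after a dot until no new states appear). It has 12 states:
  I0: { [P → . , A], [P' → . P] }  — shift
  I1: { [A → . ; d], [A → . E], [A → . d P ,], [E → . P], [E → . d ;], [P → , . A], [P → . , A] }  — shift
  I2: { [P' → P .] }  — accept
  I3: { [A → ; . d] }  — shift
  I4: { [P → , A .] }  — reduce
  I5: { [A → E .] }  — reduce
  I6: { [E → P .] }  — reduce
  I7: { [A → d . P ,], [E → d . ;], [P → . , A] }  — shift
  I8: { [E → d ; .] }  — reduce
  I9: { [A → d P . ,] }  — shift
  I10: { [A → d P , .] }  — reduce
  I11: { [A → ; d .] }  — reduce

Every state is either a pure shift/goto state or contains exactly one complete item and nothing to shift — no conflicts. The grammar is LR(0).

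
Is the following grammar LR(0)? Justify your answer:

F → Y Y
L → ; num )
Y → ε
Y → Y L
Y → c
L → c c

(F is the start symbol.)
No. Shift-reduce conflict between [Y → .] and [Y → . c]

A grammar is LR(0) if no state in the canonical LR(0) collection has:
  - both a shift item (dot before a terminal) and a complete item (shift-reduce conflict), or
  - two or more complete items (reduce-reduce conflict; the accept item [F' → F .] counts as a complete item here).

Augment with F' → F and build the canonical LR(0) collection (I0 = CLOSURE({[F' → . F]}), then GOTO on every symbol after a dot until no new states appear). It has 12 states:
  I0: { [F → . Y Y], [F' → . F], [Y → . Y L], [Y → . c], [Y → .] }  — shift, reduce
  I1: { [F' → F .] }  — accept
  I2: { [F → Y . Y], [L → . ; num )], [L → . c c], [Y → . Y L], [Y → . c], [Y → .], [Y → Y . L] }  — shift, reduce
  I3: { [Y → c .] }  — reduce
  I4: { [L → ; . num )] }  — shift
  I5: { [Y → Y L .] }  — reduce
  I6: { [F → Y Y .], [L → . ; num )], [L → . c c], [Y → Y . L] }  — shift, reduce
  I7: { [L → c . c], [Y → c .] }  — shift, reduce
  I8: { [L → c c .] }  — reduce
  I9: { [L → c . c] }  — shift
  I10: { [L → ; num . )] }  — shift
  I11: { [L → ; num ) .] }  — reduce

Conflict in state I0:
  Shift-reduce conflict between [Y → .] and [Y → . c]
So the grammar is NOT LR(0).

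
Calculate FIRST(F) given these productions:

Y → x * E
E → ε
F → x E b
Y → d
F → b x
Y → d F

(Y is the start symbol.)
{ 'b', 'x' }

From F → x E b:
  - x is a terminal: add 'x' and stop
From F → b x:
  - b is a terminal: add 'b' and stop

Collecting: FIRST(F) = { 'b', 'x' }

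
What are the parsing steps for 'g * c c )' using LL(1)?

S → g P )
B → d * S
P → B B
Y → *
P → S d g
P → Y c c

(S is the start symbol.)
LL(1) parsing maintains a stack (initially the start symbol over $) and the input. At each step: if the stack top is a terminal, match it against the current input token; if it is a non-terminal N, replace it with the RHS of M[N, lookahead] (the unique production whose predict set contains the lookahead).

Stack is shown with the top on the left.

Stack      Input        Action
------------------------------
S $        g * c c ) $  output S → g P )
g P ) $    g * c c ) $  match 'g'
P ) $      * c c ) $    output P → Y c c
Y c c ) $  * c c ) $    output Y → *
* c c ) $  * c c ) $    match '*'
c c ) $    c c ) $      match 'c'
c ) $      c ) $        match 'c'
) $        ) $          match ')'
$          $            accept

The string is accepted.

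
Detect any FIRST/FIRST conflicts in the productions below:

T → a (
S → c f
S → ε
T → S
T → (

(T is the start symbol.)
A FIRST/FIRST conflict occurs when two productions N → α and N → β for the same non-terminal have FIRST(α) ∩ FIRST(β) ≠ ∅ (with ε ∈ FIRST of a nullable right-hand side, so two nullable alternatives also conflict).

FIRST sets of the non-terminals at (or reachable through a nullable prefix from) the front of some alternative:
  FIRST(S) = { 'c', ε }

Productions for T:
  T → a (: FIRST = { 'a' }
  T → S: FIRST = { 'c', ε }
  T → (: FIRST = { '(' }
Productions for S:
  S → c f: FIRST = { 'c' }
  S → ε: FIRST = { ε }

All alternatives of each non-terminal have pairwise disjoint FIRST sets.

Answer: No FIRST/FIRST conflicts.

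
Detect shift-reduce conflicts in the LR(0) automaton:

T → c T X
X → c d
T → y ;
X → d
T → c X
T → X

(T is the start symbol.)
No shift-reduce conflicts

A shift-reduce conflict occurs when an LR(0) state has both:
  - a complete (reduce) item [A → α .] (dot at the end), and
  - a shift item [B → β . c γ] (dot before a terminal).

Augment with T' → T and build the canonical LR(0) collection (I0 = CLOSURE({[T' → . T]}), then GOTO on every symbol after a dot until no new states appear). It has 13 states:
  I0: { [T → . X], [T → . c T X], [T → . c X], [T → . y ;], [T' → . T], [X → . c d], [X → . d] }  — shift
  I1: { [T' → T .] }  — accept
  I2: { [T → X .] }  — reduce
  I3: { [T → . X], [T → . c T X], [T → . c X], [T → . y ;], [T → c . T X], [T → c . X], [X → . c d], [X → . d], [X → c . d] }  — shift
  I4: { [X → d .] }  — reduce
  I5: { [T → y . ;] }  — shift
  I6: { [T → y ; .] }  — reduce
  I7: { [T → c T . X], [X → . c d], [X → . d] }  — shift
  I8: { [T → X .], [T → c X .] }  — 2 reduces
  I9: { [X → c d .], [X → d .] }  — 2 reduces
  I10: { [T → c T X .] }  — reduce
  I11: { [X → c . d] }  — shift
  I12: { [X → c d .] }  — reduce

No state contains both a complete item and a shift item.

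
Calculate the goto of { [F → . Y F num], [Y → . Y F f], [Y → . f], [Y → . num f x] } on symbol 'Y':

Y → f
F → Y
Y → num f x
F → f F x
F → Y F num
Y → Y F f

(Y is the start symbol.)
{ [F → . Y F num], [F → . Y], [F → . f F x], [F → Y . F num], [Y → . Y F f], [Y → . f], [Y → . num f x], [Y → Y . F f] }

GOTO(I, 'Y') = CLOSURE({ [A → αX.β] : [A → α.Xβ] ∈ I, X = 'Y' })

Items with dot before 'Y', with the dot advanced:
  [F → . Y F num] → [F → Y . F num]
  [Y → . Y F f] → [Y → Y . F f]
Closure of the advanced items:
  [F → Y . F num] has the dot before F: add [F → . Y], [F → . f F x], [F → . Y F num]
  [F → . Y] has the dot before Y: add [Y → . f], [Y → . num f x], [Y → . Y F f]

GOTO = { [F → . Y F num], [F → . Y], [F → . f F x], [F → Y . F num], [Y → . Y F f], [Y → . f], [Y → . num f x], [Y → Y . F f] }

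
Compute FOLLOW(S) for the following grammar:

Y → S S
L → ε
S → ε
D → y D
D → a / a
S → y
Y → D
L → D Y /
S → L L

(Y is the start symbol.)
{ $, '/', 'a', 'y' }

To compute FOLLOW(S), find every occurrence of S on a right-hand side N → α S β: add FIRST(β) \ {ε}, and if β is empty or nullable also add FOLLOW(N). Iterate to a fixed point.

In Y → S S: S is followed by S, add FIRST(S) \ {ε} = { 'a', 'y' }
  S is nullable, so also add FOLLOW(Y)
In Y → S S: S is at the end, add FOLLOW(Y)

The FOLLOW sets referred to above (computed the same way, to a fixed point):
  FOLLOW(Y) = { $, '/' }

Taking the union: FOLLOW(S) = { $, '/', 'a', 'y' }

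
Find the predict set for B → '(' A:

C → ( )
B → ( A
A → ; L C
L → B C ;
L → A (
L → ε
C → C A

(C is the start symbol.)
PREDICT(B → '(' A) = (FIRST(RHS) \ {ε}) ∪ (FOLLOW(B) if ε ∈ FIRST(RHS), i.e. RHS ⇒* ε)
FIRST('(' A) = { '(' }
ε ∉ FIRST('(' A), so FOLLOW(B) is not added.
PREDICT(B → '(' A) = { '(' }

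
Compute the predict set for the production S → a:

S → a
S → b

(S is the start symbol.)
PREDICT(S → a) = (FIRST(RHS) \ {ε}) ∪ (FOLLOW(S) if ε ∈ FIRST(RHS), i.e. RHS ⇒* ε)
FIRST(a) = { 'a' }
ε ∉ FIRST(a), so FOLLOW(S) is not added.
PREDICT(S → a) = { 'a' }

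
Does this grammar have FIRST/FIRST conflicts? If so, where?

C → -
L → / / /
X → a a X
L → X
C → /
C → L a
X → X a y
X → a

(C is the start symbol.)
A FIRST/FIRST conflict occurs when two productions N → α and N → β for the same non-terminal have FIRST(α) ∩ FIRST(β) ≠ ∅ (with ε ∈ FIRST of a nullable right-hand side, so two nullable alternatives also conflict).

FIRST sets of the non-terminals at (or reachable through a nullable prefix from) the front of some alternative:
  FIRST(L) = { '/', 'a' }
  FIRST(X) = { 'a' }

Productions for C:
  C → -: FIRST = { '-' }
  C → /: FIRST = { '/' }
  C → L a: FIRST = { '/', 'a' }
Productions for L:
  L → / / /: FIRST = { '/' }
  L → X: FIRST = { 'a' }
Productions for X:
  X → a a X: FIRST = { 'a' }
  X → X a y: FIRST = { 'a' }
  X → a: FIRST = { 'a' }

Conflict for C: C → / and C → L a
  Overlap: { '/' }
Conflict for X: X → a a X and X → X a y
  Overlap: { 'a' }
Conflict for X: X → a a X and X → a
  Overlap: { 'a' }
Conflict for X: X → X a y and X → a
  Overlap: { 'a' }

Answer: Yes. C → '/' / C → L a on { '/' }; X → a a X / X → X a y on { 'a' }; X → a a X / X → a on { 'a' }; X → X a y / X → a on { 'a' }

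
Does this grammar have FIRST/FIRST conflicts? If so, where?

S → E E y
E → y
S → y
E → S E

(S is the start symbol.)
FIRST sets of the non-terminals at (or reachable through a nullable prefix from) the front of some alternative:
  FIRST(E) = { 'y' }
  FIRST(S) = { 'y' }

Productions for S:
  S → E E y: FIRST = { 'y' }
  S → y: FIRST = { 'y' }
Productions for E:
  E → y: FIRST = { 'y' }
  E → S E: FIRST = { 'y' }

Conflict for S: S → E E y and S → y
  Overlap: { 'y' }
Conflict for E: E → y and E → S E
  Overlap: { 'y' }

Answer: Yes. S → E E y / S → y on { 'y' }; E → y / E → S E on { 'y' }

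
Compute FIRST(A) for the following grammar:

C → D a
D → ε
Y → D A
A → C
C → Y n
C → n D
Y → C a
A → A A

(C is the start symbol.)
FIRST sets of the other non-terminals involved (by the same procedure, iterated to a fixed point):
  FIRST(C) = { 'a', 'n' }

From A → C:
  - C is a non-terminal: add FIRST(C) \ {ε} = { 'a', 'n' }
    C is not nullable, so stop
From A → A A:
  - A is the symbol being defined: contributes nothing new
    A is not nullable, so stop

Collecting: FIRST(A) = { 'a', 'n' }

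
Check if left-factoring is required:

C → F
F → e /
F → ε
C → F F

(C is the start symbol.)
Yes, C has productions with common prefix 'F'

Left-factoring is needed when two productions for the same non-terminal
share a common prefix on the right-hand side.

Productions for C:
  C → F
  C → F F
Productions for F:
  F → e /
  F → ε

Found common prefix 'F' in productions for C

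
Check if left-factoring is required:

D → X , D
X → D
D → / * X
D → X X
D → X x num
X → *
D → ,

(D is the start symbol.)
Yes, D has productions with common prefix 'X'

Left-factoring is needed when two productions for the same non-terminal
share a common prefix on the right-hand side.

Productions for D:
  D → X , D
  D → / * X
  D → X X
  D → X x num
  D → ,
Productions for X:
  X → D
  X → *

Found common prefix 'X' in productions for D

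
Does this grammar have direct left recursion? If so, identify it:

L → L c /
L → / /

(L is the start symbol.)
L → L c /: LEFT RECURSIVE (starts with L)
L → / /: starts with '/'

The grammar has direct left recursion on: L.

Answer: Yes, L is left-recursive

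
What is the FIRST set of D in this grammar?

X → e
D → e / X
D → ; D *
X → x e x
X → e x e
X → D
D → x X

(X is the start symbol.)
To compute FIRST(D), examine every production with D on the left-hand side, reading each right-hand side left to right until a non-nullable symbol is reached.

From D → e / X:
  - e is a terminal: add 'e' and stop
From D → ; D *:
  - ';' is a terminal: add ';' and stop
From D → x X:
  - x is a terminal: add 'x' and stop

Collecting: FIRST(D) = { ';', 'e', 'x' }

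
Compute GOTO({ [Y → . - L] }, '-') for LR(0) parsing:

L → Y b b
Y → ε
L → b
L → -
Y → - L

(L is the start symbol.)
{ [L → . -], [L → . Y b b], [L → . b], [Y → - . L], [Y → . - L], [Y → .] }

GOTO(I, '-') = CLOSURE({ [A → αX.β] : [A → α.Xβ] ∈ I, X = '-' })

Items with dot before '-', with the dot advanced:
  [Y → . - L] → [Y → - . L]
Closure of the advanced items:
  [Y → - . L] has the dot before L: add [L → . Y b b], [L → . b], [L → . -]
  [L → . Y b b] has the dot before Y: add [Y → .], [Y → . - L]

GOTO = { [L → . -], [L → . Y b b], [L → . b], [Y → - . L], [Y → . - L], [Y → .] }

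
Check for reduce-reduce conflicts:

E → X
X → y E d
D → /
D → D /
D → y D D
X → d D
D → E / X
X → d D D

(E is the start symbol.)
Yes — I15: [D → / .] vs [D → D / .]

A reduce-reduce conflict occurs when an LR(0) state has two complete items [A → α .] and [B → β .] — both call for a reduction, and with no lookahead the parser cannot choose between them.

Augment with E' → E and build the canonical LR(0) collection (I0 = CLOSURE({[E' → . E]}), then GOTO on every symbol after a dot until no new states appear). It has 19 states:
  I0: { [E → . X], [E' → . E], [X → . d D D], [X → . d D], [X → . y E d] }  — shift
  I1: { [E' → E .] }  — accept
  I2: { [E → X .] }  — reduce
  I3: { [D → . /], [D → . D /], [D → . E / X], [D → . y D D], [E → . X], [X → . d D D], [X → . d D], [X → . y E d], [X → d . D D], [X → d . D] }  — shift
  I4: { [E → . X], [X → . d D D], [X → . d D], [X → . y E d], [X → y . E d] }  — shift
  I5: { [X → y E . d] }  — shift
  I6: { [X → y E d .] }  — reduce
  I7: { [D → / .] }  — reduce
  I8: { [D → . /], [D → . D /], [D → . E / X], [D → . y D D], [D → D . /], [E → . X], [X → . d D D], [X → . d D], [X → . y E d], [X → d D . D], [X → d D .] }  — shift, reduce
  I9: { [D → E . / X] }  — shift
  I10: { [D → . /], [D → . D /], [D → . E / X], [D → . y D D], [D → y . D D], [E → . X], [X → . d D D], [X → . d D], [X → . y E d], [X → y . E d] }  — shift
  I11: { [D → . /], [D → . D /], [D → . E / X], [D → . y D D], [D → D . /], [D → y D . D], [E → . X], [X → . d D D], [X → . d D], [X → . y E d] }  — shift
  I12: { [D → E . / X], [X → y E . d] }  — shift
  I13: { [D → E / . X], [X → . d D D], [X → . d D], [X → . y E d] }  — shift
  I14: { [D → E / X .] }  — reduce
  I15: { [D → / .], [D → D / .] }  — 2 reduces
  I16: { [D → D . /], [D → y D D .] }  — shift, reduce
  I17: { [D → D / .] }  — reduce
  I18: { [D → D . /], [X → d D D .] }  — shift, reduce

I15 contains complete items [D → / .], [D → D / .] — reduce-reduce conflict.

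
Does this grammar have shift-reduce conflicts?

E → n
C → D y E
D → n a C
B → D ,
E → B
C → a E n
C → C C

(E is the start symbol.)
Yes — I4: [E → n .] vs [D → n . a C]; I6: [D → n a C .] vs [C → . a E n]; I14: [C → C C .] vs [C → . a E n]

A shift-reduce conflict occurs when an LR(0) state has both:
  - a complete (reduce) item [A → α .] (dot at the end), and
  - a shift item [B → β . c γ] (dot before a terminal).

Augment with E' → E and build the canonical LR(0) collection (I0 = CLOSURE({[E' → . E]}), then GOTO on every symbol after a dot until no new states appear). It has 16 states:
  I0: { [B → . D ,], [D → . n a C], [E → . B], [E → . n], [E' → . E] }  — shift
  I1: { [E → B .] }  — reduce
  I2: { [B → D . ,] }  — shift
  I3: { [E' → E .] }  — accept
  I4: { [D → n . a C], [E → n .] }  — shift, reduce
  I5: { [C → . C C], [C → . D y E], [C → . a E n], [D → . n a C], [D → n a . C] }  — shift
  I6: { [C → . C C], [C → . D y E], [C → . a E n], [C → C . C], [D → . n a C], [D → n a C .] }  — shift, reduce
  I7: { [C → D . y E] }  — shift
  I8: { [B → . D ,], [C → a . E n], [D → . n a C], [E → . B], [E → . n] }  — shift
  I9: { [D → n . a C] }  — shift
  I10: { [C → a E . n] }  — shift
  I11: { [C → a E n .] }  — reduce
  I12: { [B → . D ,], [C → D y . E], [D → . n a C], [E → . B], [E → . n] }  — shift
  I13: { [C → D y E .] }  — reduce
  I14: { [C → . C C], [C → . D y E], [C → . a E n], [C → C . C], [C → C C .], [D → . n a C] }  — shift, reduce
  I15: { [B → D , .] }  — reduce

I4 contains reduce item [E → n .] and shift item [D → n . a C] — shift-reduce conflict.
I6 contains reduce item [D → n a C .] and shift items [C → . a E n], [D → . n a C] — shift-reduce conflict.
I14 contains reduce item [C → C C .] and shift items [C → . a E n], [D → . n a C] — shift-reduce conflict.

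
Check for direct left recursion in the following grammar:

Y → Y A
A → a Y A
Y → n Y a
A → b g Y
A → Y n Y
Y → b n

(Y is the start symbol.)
Direct left recursion occurs when N → N α for some non-terminal N (the right-hand side begins with the left-hand side itself).

Y → Y A: LEFT RECURSIVE (starts with Y)
A → a Y A: starts with a
Y → n Y a: starts with n
A → b g Y: starts with b
A → Y n Y: starts with Y
Y → b n: starts with b

The grammar has direct left recursion on: Y.

Answer: Yes, Y is left-recursive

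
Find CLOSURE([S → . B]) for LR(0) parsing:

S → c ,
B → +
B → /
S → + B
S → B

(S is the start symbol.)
To compute CLOSURE, for each item [A → α.Bβ] where B is a non-terminal, add [B → .γ] for all productions B → γ; repeat for the newly added items until nothing changes.

Start with: [S → . B]
  [S → . B] has the dot before B: add [B → . +], [B → . /]
No further items can be added.

CLOSURE = { [B → . +], [B → . /], [S → . B] }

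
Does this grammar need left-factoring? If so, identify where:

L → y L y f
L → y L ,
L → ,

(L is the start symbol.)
Left-factoring is needed when two productions for the same non-terminal
share a common prefix on the right-hand side.

Productions for L:
  L → y L y f
  L → y L ,
  L → ,

Found common prefix 'y L' in productions for L

Answer: Yes, L has productions with common prefix 'y L'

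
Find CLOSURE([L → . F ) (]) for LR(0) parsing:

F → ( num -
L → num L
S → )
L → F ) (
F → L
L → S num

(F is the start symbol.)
{ [F → . ( num -], [F → . L], [L → . F ) (], [L → . S num], [L → . num L], [S → . )] }

To compute CLOSURE, for each item [A → α.Bβ] where B is a non-terminal, add [B → .γ] for all productions B → γ; repeat for the newly added items until nothing changes.

Start with: [L → . F ) (]
  [L → . F ) (] has the dot before F: add [F → . ( num -], [F → . L]
  [F → . L] has the dot before L: add [L → . num L], [L → . S num]
  [L → . S num] has the dot before S: add [S → . )]
No further items can be added.

CLOSURE = { [F → . ( num -], [F → . L], [L → . F ) (], [L → . S num], [L → . num L], [S → . )] }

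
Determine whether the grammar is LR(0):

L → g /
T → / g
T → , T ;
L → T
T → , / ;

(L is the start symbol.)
Yes, the grammar is LR(0)

Augment with L' → L and build the canonical LR(0) collection (I0 = CLOSURE({[L' → . L]}), then GOTO on every symbol after a dot until no new states appear). It has 12 states:
  I0: { [L → . T], [L → . g /], [L' → . L], [T → . , / ;], [T → . , T ;], [T → . / g] }  — shift
  I1: { [T → , . / ;], [T → , . T ;], [T → . , / ;], [T → . , T ;], [T → . / g] }  — shift
  I2: { [T → / . g] }  — shift
  I3: { [L' → L .] }  — accept
  I4: { [L → T .] }  — reduce
  I5: { [L → g . /] }  — shift
  I6: { [L → g / .] }  — reduce
  I7: { [T → / g .] }  — reduce
  I8: { [T → , / . ;], [T → / . g] }  — shift
  I9: { [T → , T . ;] }  — shift
  I10: { [T → , T ; .] }  — reduce
  I11: { [T → , / ; .] }  — reduce

Every state is either a pure shift/goto state or contains exactly one complete item and nothing to shift — no conflicts. The grammar is LR(0).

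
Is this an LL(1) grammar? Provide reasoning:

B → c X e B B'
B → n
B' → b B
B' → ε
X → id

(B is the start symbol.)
A grammar is LL(1) if for each non-terminal N with multiple productions, the predict sets of those productions are pairwise disjoint, where PREDICT(N → α) = (FIRST(α) \ {ε}) ∪ (FOLLOW(N) if α ⇒* ε).

Relevant sets:
  FOLLOW(B') = { $, 'b' }

For B:
  PREDICT(B → c X e B B') = { 'c' }
  PREDICT(B → n) = { 'n' }
For B':
  PREDICT(B' → b B) = { 'b' }
  PREDICT(B' → ε) = { $, 'b' }
X has a single production, so nothing to check there.

Conflict found: Predict set conflict for B': { 'b' }
The grammar is NOT LL(1).

Answer: No. Predict set conflict for B': { 'b' }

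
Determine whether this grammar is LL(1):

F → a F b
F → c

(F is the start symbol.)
A grammar is LL(1) if for each non-terminal N with multiple productions, the predict sets of those productions are pairwise disjoint, where PREDICT(N → α) = (FIRST(α) \ {ε}) ∪ (FOLLOW(N) if α ⇒* ε).

For F:
  PREDICT(F → a F b) = { 'a' }
  PREDICT(F → c) = { 'c' }

All predict sets are disjoint. The grammar IS LL(1).

Answer: Yes, the grammar is LL(1).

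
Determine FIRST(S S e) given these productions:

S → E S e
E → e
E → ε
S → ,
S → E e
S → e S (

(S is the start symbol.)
{ ',', 'e' }

FIRST sets of the non-terminals involved (from the grammar, by fixed-point iteration):
  FIRST(S) = { ',', 'e' }

To compute FIRST(S S e), process the symbols left to right:
Symbol S is a non-terminal. Add FIRST(S) \ {ε} = { ',', 'e' }
S is not nullable (ε ∉ FIRST(S)), so stop here.
FIRST(S S e) = { ',', 'e' }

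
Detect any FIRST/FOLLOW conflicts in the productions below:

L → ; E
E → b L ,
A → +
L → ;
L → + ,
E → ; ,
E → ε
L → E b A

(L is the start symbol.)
Yes. E → b L ',' with FOLLOW(E) on { 'b' }

A FIRST/FOLLOW conflict occurs when a non-terminal N has a nullable alternative N → β (β ⇒* ε) and another alternative N → α with FIRST(α) ∩ FOLLOW(N) ≠ ∅: on such a lookahead the parser cannot decide between expanding α and letting N vanish via β.

Nullable non-terminals: E.

E: nullable alternative(s) E → ε; FOLLOW(E) = { $, ',', 'b' }
  E → b L ,: FIRST \ {ε} = { 'b' } — overlaps FOLLOW(E) on { 'b' }: CONFLICT
  E → ; ,: FIRST \ {ε} = { ';' } — disjoint from FOLLOW(E)
  E → ε: FIRST \ {ε} = { } — this is the only nullable alternative, skip

A, L have no nullable alternative, so no FIRST/FOLLOW check is needed there.

So the grammar has 1 FIRST/FOLLOW conflict (marked CONFLICT above).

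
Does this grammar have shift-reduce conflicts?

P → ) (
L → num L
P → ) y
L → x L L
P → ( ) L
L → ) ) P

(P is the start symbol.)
No shift-reduce conflicts

A shift-reduce conflict occurs when an LR(0) state has both:
  - a complete (reduce) item [A → α .] (dot at the end), and
  - a shift item [B → β . c γ] (dot before a terminal).

Augment with P' → P and build the canonical LR(0) collection (I0 = CLOSURE({[P' → . P]}), then GOTO on every symbol after a dot until no new states appear). It has 16 states:
  I0: { [P → . ( ) L], [P → . ) (], [P → . ) y], [P' → . P] }  — shift
  I1: { [P → ( . ) L] }  — shift
  I2: { [P → ) . (], [P → ) . y] }  — shift
  I3: { [P' → P .] }  — accept
  I4: { [P → ) ( .] }  — reduce
  I5: { [P → ) y .] }  — reduce
  I6: { [L → . ) ) P], [L → . num L], [L → . x L L], [P → ( ) . L] }  — shift
  I7: { [L → ) . ) P] }  — shift
  I8: { [P → ( ) L .] }  — reduce
  I9: { [L → . ) ) P], [L → . num L], [L → . x L L], [L → num . L] }  — shift
  I10: { [L → . ) ) P], [L → . num L], [L → . x L L], [L → x . L L] }  — shift
  I11: { [L → . ) ) P], [L → . num L], [L → . x L L], [L → x L . L] }  — shift
  I12: { [L → x L L .] }  — reduce
  I13: { [L → num L .] }  — reduce
  I14: { [L → ) ) . P], [P → . ( ) L], [P → . ) (], [P → . ) y] }  — shift
  I15: { [L → ) ) P .] }  — reduce

No state contains both a complete item and a shift item.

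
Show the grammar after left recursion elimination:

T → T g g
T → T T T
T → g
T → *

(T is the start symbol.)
T → g T'
T → * T'
T' → g g T'
T' → T T T'
T' → ε

T is directly left-recursive. The standard transformation for
  A → A α₁ | ... | A α_m | β₁ | ... | β_n
is
  A  → β₁ A' | ... | β_n A'
  A' → α₁ A' | ... | α_m A' | ε

T → g becomes T → g T'
T → * becomes T → * T'
T → T g g becomes T' → g g T'
T → T T T becomes T' → T T T'
Add T' → ε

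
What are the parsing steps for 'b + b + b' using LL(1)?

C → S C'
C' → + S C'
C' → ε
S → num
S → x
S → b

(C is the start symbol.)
LL(1) parsing maintains a stack (initially the start symbol over $) and the input. At each step: if the stack top is a terminal, match it against the current input token; if it is a non-terminal N, replace it with the RHS of M[N, lookahead] (the unique production whose predict set contains the lookahead).

Stack is shown with the top on the left.

Stack     Input        Action
-----------------------------
C $       b + b + b $  output C → S C'
S C' $    b + b + b $  output S → b
b C' $    b + b + b $  match 'b'
C' $      + b + b $    output C' → + S C'
+ S C' $  + b + b $    match '+'
S C' $    b + b $      output S → b
b C' $    b + b $      match 'b'
C' $      + b $        output C' → + S C'
+ S C' $  + b $        match '+'
S C' $    b $          output S → b
b C' $    b $          match 'b'
C' $      $            output C' → ε
$         $            accept

The string is accepted.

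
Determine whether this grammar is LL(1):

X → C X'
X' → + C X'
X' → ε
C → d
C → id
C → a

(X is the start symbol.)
Yes, the grammar is LL(1).

Relevant sets:
  FOLLOW(X') = { $ }

For X':
  PREDICT(X' → '+' C X') = { '+' }
  PREDICT(X' → ε) = { $ }
For C:
  PREDICT(C → d) = { 'd' }
  PREDICT(C → id) = { 'id' }
  PREDICT(C → a) = { 'a' }
X has a single production, so nothing to check there.

All predict sets are disjoint. The grammar IS LL(1).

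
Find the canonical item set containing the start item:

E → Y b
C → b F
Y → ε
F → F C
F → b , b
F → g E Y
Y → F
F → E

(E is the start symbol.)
First, augment the grammar with E' → E
I₀ = CLOSURE({ [E' → . E] }):
  [E' → . E] has the dot before E: add [E → . Y b]
  [E → . Y b] has the dot before Y: add [Y → .], [Y → . F]
  [Y → . F] has the dot before F: add [F → . F C], [F → . b , b], [F → . g E Y], [F → . E]
No further items can be added.

I₀ = { [E → . Y b], [E' → . E], [F → . E], [F → . F C], [F → . b , b], [F → . g E Y], [Y → . F], [Y → .] }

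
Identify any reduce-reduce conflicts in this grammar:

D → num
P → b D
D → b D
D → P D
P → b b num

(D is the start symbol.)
Yes — I5: [D → b D .] vs [P → b D .]; I7: [D → num .] vs [P → b b num .]

Augment with D' → D and build the canonical LR(0) collection (I0 = CLOSURE({[D' → . D]}), then GOTO on every symbol after a dot until no new states appear). It has 9 states:
  I0: { [D → . P D], [D → . b D], [D → . num], [D' → . D], [P → . b D], [P → . b b num] }  — shift
  I1: { [D' → D .] }  — accept
  I2: { [D → . P D], [D → . b D], [D → . num], [D → P . D], [P → . b D], [P → . b b num] }  — shift
  I3: { [D → . P D], [D → . b D], [D → . num], [D → b . D], [P → . b D], [P → . b b num], [P → b . D], [P → b . b num] }  — shift
  I4: { [D → num .] }  — reduce
  I5: { [D → b D .], [P → b D .] }  — 2 reduces
  I6: { [D → . P D], [D → . b D], [D → . num], [D → b . D], [P → . b D], [P → . b b num], [P → b . D], [P → b . b num], [P → b b . num] }  — shift
  I7: { [D → num .], [P → b b num .] }  — 2 reduces
  I8: { [D → P D .] }  — reduce

I5 contains complete items [D → b D .], [P → b D .] — reduce-reduce conflict.
I7 contains complete items [D → num .], [P → b b num .] — reduce-reduce conflict.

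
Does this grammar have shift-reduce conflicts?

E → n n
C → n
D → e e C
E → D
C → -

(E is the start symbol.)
No shift-reduce conflicts

A shift-reduce conflict occurs when an LR(0) state has both:
  - a complete (reduce) item [A → α .] (dot at the end), and
  - a shift item [B → β . c γ] (dot before a terminal).

Augment with E' → E and build the canonical LR(0) collection (I0 = CLOSURE({[E' → . E]}), then GOTO on every symbol after a dot until no new states appear). It has 10 states:
  I0: { [D → . e e C], [E → . D], [E → . n n], [E' → . E] }  — shift
  I1: { [E → D .] }  — reduce
  I2: { [E' → E .] }  — accept
  I3: { [D → e . e C] }  — shift
  I4: { [E → n . n] }  — shift
  I5: { [E → n n .] }  — reduce
  I6: { [C → . -], [C → . n], [D → e e . C] }  — shift
  I7: { [C → - .] }  — reduce
  I8: { [D → e e C .] }  — reduce
  I9: { [C → n .] }  — reduce

No state contains both a complete item and a shift item.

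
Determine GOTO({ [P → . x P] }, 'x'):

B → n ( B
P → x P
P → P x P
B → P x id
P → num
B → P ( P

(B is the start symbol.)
GOTO(I, 'x') = CLOSURE({ [A → αX.β] : [A → α.Xβ] ∈ I, X = 'x' })

Items with dot before 'x', with the dot advanced:
  [P → . x P] → [P → x . P]
Closure of the advanced items:
  [P → x . P] has the dot before P: add [P → . x P], [P → . P x P], [P → . num]

GOTO = { [P → . P x P], [P → . num], [P → . x P], [P → x . P] }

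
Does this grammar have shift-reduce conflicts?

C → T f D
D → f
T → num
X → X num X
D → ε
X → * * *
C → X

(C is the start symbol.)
Yes — I4: [C → X .] vs [X → X . num X]; I7: [X → X num X .] vs [X → X . num X]; I8: [D → .] vs [D → . f]

A shift-reduce conflict occurs when an LR(0) state has both:
  - a complete (reduce) item [A → α .] (dot at the end), and
  - a shift item [B → β . c γ] (dot before a terminal).

Augment with C' → C and build the canonical LR(0) collection (I0 = CLOSURE({[C' → . C]}), then GOTO on every symbol after a dot until no new states appear). It has 13 states:
  I0: { [C → . T f D], [C → . X], [C' → . C], [T → . num], [X → . * * *], [X → . X num X] }  — shift
  I1: { [X → * . * *] }  — shift
  I2: { [C' → C .] }  — accept
  I3: { [C → T . f D] }  — shift
  I4: { [C → X .], [X → X . num X] }  — shift, reduce
  I5: { [T → num .] }  — reduce
  I6: { [X → . * * *], [X → . X num X], [X → X num . X] }  — shift
  I7: { [X → X . num X], [X → X num X .] }  — shift, reduce
  I8: { [C → T f . D], [D → . f], [D → .] }  — shift, reduce
  I9: { [C → T f D .] }  — reduce
  I10: { [D → f .] }  — reduce
  I11: { [X → * * . *] }  — shift
  I12: { [X → * * * .] }  — reduce

I4 contains reduce item [C → X .] and shift item [X → X . num X] — shift-reduce conflict.
I7 contains reduce item [X → X num X .] and shift item [X → X . num X] — shift-reduce conflict.
I8 contains reduce item [D → .] and shift item [D → . f] — shift-reduce conflict.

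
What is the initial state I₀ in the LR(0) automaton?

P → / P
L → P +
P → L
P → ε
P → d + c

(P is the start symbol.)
{ [L → . P +], [P → . / P], [P → . L], [P → . d + c], [P → .], [P' → . P] }

First, augment the grammar with P' → P
I₀ = CLOSURE({ [P' → . P] }):
  [P' → . P] has the dot before P: add [P → . / P], [P → . L], [P → .], [P → . d + c]
  [P → . L] has the dot before L: add [L → . P +]
No further items can be added.

I₀ = { [L → . P +], [P → . / P], [P → . L], [P → . d + c], [P → .], [P' → . P] }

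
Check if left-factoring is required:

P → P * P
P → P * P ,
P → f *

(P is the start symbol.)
Yes, P has productions with common prefix 'P * P'

Left-factoring is needed when two productions for the same non-terminal
share a common prefix on the right-hand side.

Productions for P:
  P → P * P
  P → P * P ,
  P → f *

Found common prefix 'P * P' in productions for P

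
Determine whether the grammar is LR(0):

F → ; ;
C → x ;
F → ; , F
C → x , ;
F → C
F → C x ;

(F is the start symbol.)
No. Shift-reduce conflict between [F → C .] and [F → C . x ;]

A grammar is LR(0) if no state in the canonical LR(0) collection has:
  - both a shift item (dot before a terminal) and a complete item (shift-reduce conflict), or
  - two or more complete items (reduce-reduce conflict; the accept item [F' → F .] counts as a complete item here).

Augment with F' → F and build the canonical LR(0) collection (I0 = CLOSURE({[F' → . F]}), then GOTO on every symbol after a dot until no new states appear). It has 13 states:
  I0: { [C → . x , ;], [C → . x ;], [F → . ; , F], [F → . ; ;], [F → . C x ;], [F → . C], [F' → . F] }  — shift
  I1: { [F → ; . , F], [F → ; . ;] }  — shift
  I2: { [F → C . x ;], [F → C .] }  — shift, reduce
  I3: { [F' → F .] }  — accept
  I4: { [C → x . , ;], [C → x . ;] }  — shift
  I5: { [C → x , . ;] }  — shift
  I6: { [C → x ; .] }  — reduce
  I7: { [C → x , ; .] }  — reduce
  I8: { [F → C x . ;] }  — shift
  I9: { [F → C x ; .] }  — reduce
  I10: { [C → . x , ;], [C → . x ;], [F → . ; , F], [F → . ; ;], [F → . C x ;], [F → . C], [F → ; , . F] }  — shift
  I11: { [F → ; ; .] }  — reduce
  I12: { [F → ; , F .] }  — reduce

Conflict in state I2:
  Shift-reduce conflict between [F → C .] and [F → C . x ;]
So the grammar is NOT LR(0).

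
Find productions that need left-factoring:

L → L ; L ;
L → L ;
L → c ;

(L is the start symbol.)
Left-factoring is needed when two productions for the same non-terminal
share a common prefix on the right-hand side.

Productions for L:
  L → L ; L ;
  L → L ;
  L → c ;

Found common prefix 'L ;' in productions for L

Answer: Yes, L has productions with common prefix 'L ;'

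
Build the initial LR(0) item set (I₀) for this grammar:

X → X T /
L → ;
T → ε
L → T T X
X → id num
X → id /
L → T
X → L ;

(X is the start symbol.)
{ [L → . ;], [L → . T T X], [L → . T], [T → .], [X → . L ;], [X → . X T /], [X → . id /], [X → . id num], [X' → . X] }

First, augment the grammar with X' → X
I₀ = CLOSURE({ [X' → . X] }):
  [X' → . X] has the dot before X: add [X → . X T /], [X → . id num], [X → . id /], [X → . L ;]
  [X → . L ;] has the dot before L: add [L → . ;], [L → . T T X], [L → . T]
  [L → . T T X] has the dot before T: add [T → .]
No further items can be added.

I₀ = { [L → . ;], [L → . T T X], [L → . T], [T → .], [X → . L ;], [X → . X T /], [X → . id /], [X → . id num], [X' → . X] }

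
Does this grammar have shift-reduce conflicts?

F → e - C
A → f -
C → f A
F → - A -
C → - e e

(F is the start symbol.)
A shift-reduce conflict occurs when an LR(0) state has both:
  - a complete (reduce) item [A → α .] (dot at the end), and
  - a shift item [B → β . c γ] (dot before a terminal).

Augment with F' → F and build the canonical LR(0) collection (I0 = CLOSURE({[F' → . F]}), then GOTO on every symbol after a dot until no new states appear). It has 15 states:
  I0: { [F → . - A -], [F → . e - C], [F' → . F] }  — shift
  I1: { [A → . f -], [F → - . A -] }  — shift
  I2: { [F' → F .] }  — accept
  I3: { [F → e . - C] }  — shift
  I4: { [C → . - e e], [C → . f A], [F → e - . C] }  — shift
  I5: { [C → - . e e] }  — shift
  I6: { [F → e - C .] }  — reduce
  I7: { [A → . f -], [C → f . A] }  — shift
  I8: { [C → f A .] }  — reduce
  I9: { [A → f . -] }  — shift
  I10: { [A → f - .] }  — reduce
  I11: { [C → - e . e] }  — shift
  I12: { [C → - e e .] }  — reduce
  I13: { [F → - A . -] }  — shift
  I14: { [F → - A - .] }  — reduce

No state contains both a complete item and a shift item.

Answer: No shift-reduce conflicts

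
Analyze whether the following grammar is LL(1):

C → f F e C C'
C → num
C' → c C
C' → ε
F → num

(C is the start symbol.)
No. Predict set conflict for C': { 'c' }

A grammar is LL(1) if for each non-terminal N with multiple productions, the predict sets of those productions are pairwise disjoint, where PREDICT(N → α) = (FIRST(α) \ {ε}) ∪ (FOLLOW(N) if α ⇒* ε).

Relevant sets:
  FOLLOW(C') = { $, 'c' }

For C:
  PREDICT(C → f F e C C') = { 'f' }
  PREDICT(C → num) = { 'num' }
For C':
  PREDICT(C' → c C) = { 'c' }
  PREDICT(C' → ε) = { $, 'c' }
F has a single production, so nothing to check there.

Conflict found: Predict set conflict for C': { 'c' }
The grammar is NOT LL(1).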